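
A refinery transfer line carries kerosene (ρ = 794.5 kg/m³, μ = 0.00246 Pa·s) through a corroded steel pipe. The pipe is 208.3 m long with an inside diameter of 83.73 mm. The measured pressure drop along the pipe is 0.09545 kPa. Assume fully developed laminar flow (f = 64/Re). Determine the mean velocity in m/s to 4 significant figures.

V ≈ 0.04081 m/s

For laminar flow, f = 64/Re with Re = ρVD/μ, so Darcy-Weisbach reduces to ΔP = 32μLV/D². Solving for V: V = ΔP·D²/(32μL) = 95.45·(0.08373)²/(32·0.00246·208.3) = 0.04081 m/s.
Check: Re = ρVD/μ = 794.5·0.04081·0.08373/0.00246 = 1104 < 2300, so the laminar assumption holds.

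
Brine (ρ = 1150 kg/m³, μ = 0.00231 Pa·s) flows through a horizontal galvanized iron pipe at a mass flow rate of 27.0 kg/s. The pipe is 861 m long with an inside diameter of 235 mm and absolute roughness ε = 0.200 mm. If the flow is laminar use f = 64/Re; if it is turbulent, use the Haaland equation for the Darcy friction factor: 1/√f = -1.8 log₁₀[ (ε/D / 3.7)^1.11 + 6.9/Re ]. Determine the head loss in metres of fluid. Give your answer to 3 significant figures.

h_f ≈ 1.23 m

A = πD²/4 = π(0.235)²/4 = 0.04337 m²; mean velocity V = ṁ/(ρA) = 27/(1150 · 0.04337) = 0.5413 m/s.
Reynolds number Re = ρVD/μ = 1150 · 0.5413 · 0.235 / 0.00231 = 6.333e+04.
Re > 4000 → turbulent. Relative roughness ε/D = 0.0002/0.235 = 0.000851. Haaland: 1/√f = -1.8 log₁₀[(0.000851/3.7)^1.11 + 6.9/6.333e+04] = -1.8 log₁₀[9.15e-05 + 0.000109] = 6.656, so f = 0.02257.
Darcy-Weisbach: ΔP = f(L/D)(ρV²/2) = 0.02257·(861/0.235)·(1150·0.5413²/2) = 0.02257·3664·168.5 = 1.393e+04 Pa.
Head loss h_f = ΔP/(ρg) = 1.393e+04/(1150·9.81) = 1.23 m.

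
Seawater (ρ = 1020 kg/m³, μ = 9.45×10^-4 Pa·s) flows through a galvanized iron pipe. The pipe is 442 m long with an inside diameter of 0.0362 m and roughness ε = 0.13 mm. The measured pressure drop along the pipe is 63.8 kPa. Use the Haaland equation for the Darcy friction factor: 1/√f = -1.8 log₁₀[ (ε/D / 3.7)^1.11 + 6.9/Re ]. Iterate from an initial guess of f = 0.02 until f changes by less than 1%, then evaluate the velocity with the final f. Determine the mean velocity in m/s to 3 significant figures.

V ≈ 0.568 m/s

Rearranging Darcy-Weisbach: V = √(2·ΔP·D/(f·L·ρ)). With ε/D = 0.00013/0.0362 = 0.00359, iterate starting from f = 0.02:
  f = 0.02 → V = √(2·6.38e+04·0.0362/(0.02·442·1020)) = 0.7157 m/s; Re = ρVD/μ = 2.797e+04; f → 0.031
  f = 0.031 → V = 0.5749 m/s; Re = 2.246e+04; f → 0.03172
  f = 0.03172 → V = 0.5683 m/s; Re = 2.221e+04; f → 0.03176
Converged (Δf/f < 1%). With the final f = 0.03176: V = √(2·6.38e+04·0.0362/(0.03176·442·1020)) = 0.568 m/s.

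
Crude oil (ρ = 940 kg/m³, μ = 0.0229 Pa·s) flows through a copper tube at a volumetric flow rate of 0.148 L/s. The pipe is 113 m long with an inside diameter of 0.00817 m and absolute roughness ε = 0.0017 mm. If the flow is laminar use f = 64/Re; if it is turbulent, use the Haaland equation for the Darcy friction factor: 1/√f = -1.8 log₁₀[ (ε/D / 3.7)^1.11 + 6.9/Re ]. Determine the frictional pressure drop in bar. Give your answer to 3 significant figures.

ΔP ≈ 35.0 bar

Q = 0.148 L/s = 0.148/1000 = 0.000148 m³/s.
Cross-sectional area A = πD²/4 = π(0.00817)²/4 = 5.242e-05 m²; mean velocity V = Q/A = 0.000148/5.242e-05 = 2.823 m/s.
Reynolds number Re = ρVD/μ = 940 · 2.823 · 0.00817 / 0.0229 = 946.8.
Re < 2300 → laminar flow, so f = 64/Re = 64/946.8 = 0.0676 (the turbulent correlation is not needed).
Darcy-Weisbach: ΔP = f(L/D)(ρV²/2) = 0.0676·(113/0.00817)·(940·2.823²/2) = 0.0676·1.383e+04·3746 = 3.502e+06 Pa.
ΔP = 3.502e+06 Pa = 35.0 bar.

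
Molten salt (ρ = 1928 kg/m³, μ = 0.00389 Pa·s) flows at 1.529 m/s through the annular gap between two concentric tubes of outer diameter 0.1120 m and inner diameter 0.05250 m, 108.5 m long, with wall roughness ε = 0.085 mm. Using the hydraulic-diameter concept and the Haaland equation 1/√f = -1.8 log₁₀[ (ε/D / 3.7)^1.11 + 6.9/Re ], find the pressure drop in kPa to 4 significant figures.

Hydraulic diameter D_h = 4A/P = D_o - D_i = 0.112 - 0.0525 = 0.0595 m.
Re = ρVD_h/μ = 1928·1.529·0.0595/0.00389 = 4.509e+04.
ε/D_h = 8.5e-05/0.0595 = 0.00143; Haaland gives 1/√f = -1.8 log₁₀[0.000163+0.000153] = 6.301, so f = 0.02518.
ΔP = f(L/D_h)(ρV²/2) = 0.02518·108.5/0.0595·2254 = 1.035e+05 Pa.
ΔP = 103.5 kPa.

ΔP ≈ 103.5 kPa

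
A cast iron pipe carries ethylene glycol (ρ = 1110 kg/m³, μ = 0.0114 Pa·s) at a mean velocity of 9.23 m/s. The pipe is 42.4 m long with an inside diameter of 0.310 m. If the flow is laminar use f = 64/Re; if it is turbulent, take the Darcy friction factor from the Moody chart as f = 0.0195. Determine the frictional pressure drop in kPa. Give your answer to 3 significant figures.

Reynolds number Re = ρVD/μ = 1110 · 9.23 · 0.31 / 0.0114 = 2.786e+05.
Re > 4000 → turbulent; use the Moody-chart value f = 0.0195.
Darcy-Weisbach: ΔP = f(L/D)(ρV²/2) = 0.0195·(42.4/0.31)·(1110·9.23²/2) = 0.0195·136.8·4.728e+04 = 1.261e+05 Pa.
ΔP = 1.261e+05 Pa = 126 kPa.

ΔP ≈ 126 kPa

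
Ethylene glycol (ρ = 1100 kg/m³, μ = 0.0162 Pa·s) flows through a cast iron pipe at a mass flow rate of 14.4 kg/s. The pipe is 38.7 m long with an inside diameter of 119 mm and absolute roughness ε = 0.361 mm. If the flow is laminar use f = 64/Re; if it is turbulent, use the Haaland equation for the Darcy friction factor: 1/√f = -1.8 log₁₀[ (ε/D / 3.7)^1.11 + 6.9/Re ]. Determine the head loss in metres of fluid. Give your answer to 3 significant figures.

h_f ≈ 0.810 m

A = πD²/4 = π(0.119)²/4 = 0.01112 m²; mean velocity V = ṁ/(ρA) = 14.4/(1100 · 0.01112) = 1.177 m/s.
Reynolds number Re = ρVD/μ = 1100 · 1.177 · 0.119 / 0.0162 = 9511.
Re > 4000 → turbulent. Relative roughness ε/D = 0.000361/0.119 = 0.00303. Haaland: 1/√f = -1.8 log₁₀[(0.00303/3.7)^1.11 + 6.9/9511] = -1.8 log₁₀[0.000375 + 0.000726] = 5.325, so f = 0.03527.
Darcy-Weisbach: ΔP = f(L/D)(ρV²/2) = 0.03527·(38.7/0.119)·(1100·1.177²/2) = 0.03527·325.2·762 = 8739 Pa.
Head loss h_f = ΔP/(ρg) = 8739/(1100·9.81) = 0.810 m.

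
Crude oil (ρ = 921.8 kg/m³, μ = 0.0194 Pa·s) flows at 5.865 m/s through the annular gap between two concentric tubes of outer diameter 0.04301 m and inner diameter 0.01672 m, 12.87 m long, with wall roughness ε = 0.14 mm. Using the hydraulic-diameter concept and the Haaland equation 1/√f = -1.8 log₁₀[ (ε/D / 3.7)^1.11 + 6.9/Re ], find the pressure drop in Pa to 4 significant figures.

Hydraulic diameter D_h = 4A/P = D_o - D_i = 0.04301 - 0.01672 = 0.02629 m.
Re = ρVD_h/μ = 921.8·5.865·0.02629/0.0194 = 7326.
ε/D_h = 0.00014/0.02629 = 0.00533; Haaland gives 1/√f = -1.8 log₁₀[0.000701+0.000942] = 5.012, so f = 0.03981.
ΔP = f(L/D_h)(ρV²/2) = 0.03981·12.87/0.02629·1.585e+04 = 3.09e+05 Pa.

ΔP ≈ 309000 Pa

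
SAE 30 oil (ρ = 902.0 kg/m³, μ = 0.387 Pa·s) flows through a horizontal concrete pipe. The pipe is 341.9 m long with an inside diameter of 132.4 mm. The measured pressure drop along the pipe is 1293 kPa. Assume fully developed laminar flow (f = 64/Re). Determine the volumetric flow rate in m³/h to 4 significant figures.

For laminar flow, f = 64/Re with Re = ρVD/μ, so Darcy-Weisbach reduces to ΔP = 32μLV/D². Solving for V: V = ΔP·D²/(32μL) = 1.293e+06·(0.1324)²/(32·0.387·341.9) = 5.353 m/s.
Check: Re = ρVD/μ = 902·5.353·0.1324/0.387 = 1652 < 2300, so the laminar assumption holds.
Q = V·A = 5.353·(π/4·0.1324²) = 0.0737 m³/s = 265.3 m³/h.

Q ≈ 265.3 m³/h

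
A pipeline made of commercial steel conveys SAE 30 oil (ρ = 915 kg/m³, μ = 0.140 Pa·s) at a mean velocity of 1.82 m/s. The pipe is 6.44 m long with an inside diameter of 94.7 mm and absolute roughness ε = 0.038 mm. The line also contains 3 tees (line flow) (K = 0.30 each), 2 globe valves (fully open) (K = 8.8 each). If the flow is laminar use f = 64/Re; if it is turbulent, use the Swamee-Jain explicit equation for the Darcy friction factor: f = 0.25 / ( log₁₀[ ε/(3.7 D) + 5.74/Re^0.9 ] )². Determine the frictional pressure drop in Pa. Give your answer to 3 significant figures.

Reynolds number Re = ρVD/μ = 915 · 1.82 · 0.0947 / 0.14 = 1126.
Re < 2300 → laminar flow, so f = 64/Re = 64/1126 = 0.05682 (the turbulent correlation is not needed).
Total minor-loss coefficient ΣK = 3·0.3 + 2·8.8 = 18.5.
ΔP = [f·L/D + ΣK]·(ρV²/2) = [0.05682·6.44/0.0947 + 18.5]·(915·1.82²/2) = [3.864 + 18.5]·1515 = 3.389e+04 Pa.

ΔP ≈ 33900 Pa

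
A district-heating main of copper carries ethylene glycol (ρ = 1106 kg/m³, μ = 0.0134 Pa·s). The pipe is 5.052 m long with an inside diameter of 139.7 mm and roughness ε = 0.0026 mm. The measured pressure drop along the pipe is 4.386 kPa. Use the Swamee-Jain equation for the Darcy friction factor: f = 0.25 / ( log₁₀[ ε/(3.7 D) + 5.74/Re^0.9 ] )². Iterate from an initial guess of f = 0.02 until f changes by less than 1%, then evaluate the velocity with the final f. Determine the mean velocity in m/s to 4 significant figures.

Rearranging Darcy-Weisbach: V = √(2·ΔP·D/(f·L·ρ)). With ε/D = 2.6e-06/0.1397 = 1.86e-05, iterate starting from f = 0.02:
  f = 0.02 → V = √(2·4386·0.1397/(0.02·5.052·1106)) = 3.311 m/s; Re = ρVD/μ = 3.818e+04; f → 0.02215
  f = 0.02215 → V = 3.147 m/s; Re = 3.628e+04; f → 0.02241
  f = 0.02241 → V = 3.128 m/s; Re = 3.607e+04; f → 0.02244
Converged (Δf/f < 1%). With the final f = 0.02244: V = √(2·4386·0.1397/(0.02244·5.052·1106)) = 3.126 m/s.

V ≈ 3.126 m/s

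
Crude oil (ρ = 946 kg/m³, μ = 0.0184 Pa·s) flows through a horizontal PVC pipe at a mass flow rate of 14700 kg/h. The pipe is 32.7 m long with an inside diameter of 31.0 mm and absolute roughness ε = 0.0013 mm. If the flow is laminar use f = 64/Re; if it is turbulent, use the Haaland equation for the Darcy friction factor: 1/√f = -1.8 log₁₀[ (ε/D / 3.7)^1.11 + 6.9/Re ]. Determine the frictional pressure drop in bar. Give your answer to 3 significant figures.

ṁ = 14700 kg/h = 14700/3600 = 4.083 kg/s.
A = πD²/4 = π(0.031)²/4 = 0.0007548 m²; mean velocity V = ṁ/(ρA) = 4.083/(946 · 0.0007548) = 5.719 m/s.
Reynolds number Re = ρVD/μ = 946 · 5.719 · 0.031 / 0.0184 = 9115.
Re > 4000 → turbulent. Relative roughness ε/D = 1.3e-06/0.031 = 4.19e-05. Haaland: 1/√f = -1.8 log₁₀[(4.19e-05/3.7)^1.11 + 6.9/9115] = -1.8 log₁₀[3.24e-06 + 0.000757] = 5.614, so f = 0.03173.
Darcy-Weisbach: ΔP = f(L/D)(ρV²/2) = 0.03173·(32.7/0.031)·(946·5.719²/2) = 0.03173·1055·1.547e+04 = 5.177e+05 Pa.
ΔP = 5.177e+05 Pa = 5.18 bar.

ΔP ≈ 5.18 bar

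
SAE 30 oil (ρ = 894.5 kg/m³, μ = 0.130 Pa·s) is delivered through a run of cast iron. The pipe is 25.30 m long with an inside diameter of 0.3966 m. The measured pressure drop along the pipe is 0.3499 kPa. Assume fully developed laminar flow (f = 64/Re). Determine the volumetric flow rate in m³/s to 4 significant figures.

Q ≈ 0.06460 m³/s

For laminar flow, f = 64/Re with Re = ρVD/μ, so Darcy-Weisbach reduces to ΔP = 32μLV/D². Solving for V: V = ΔP·D²/(32μL) = 349.9·(0.3966)²/(32·0.13·25.3) = 0.5229 m/s.
Check: Re = ρVD/μ = 894.5·0.5229·0.3966/0.13 = 1427 < 2300, so the laminar assumption holds.
Q = V·A = 0.5229·(π/4·0.3966²) = 0.0646 m³/s = 0.06460 m³/s.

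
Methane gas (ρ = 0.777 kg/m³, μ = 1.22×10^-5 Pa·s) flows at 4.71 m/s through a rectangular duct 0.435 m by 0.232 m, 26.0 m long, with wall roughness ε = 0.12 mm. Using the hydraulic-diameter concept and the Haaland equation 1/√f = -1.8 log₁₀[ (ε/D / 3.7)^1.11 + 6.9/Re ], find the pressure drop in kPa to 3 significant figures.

Hydraulic diameter D_h = 4A/P = 4·(0.435·0.232)/(2·(0.435+0.232)) = 0.4037/1.334 = 0.3026 m.
Re = ρVD_h/μ = 0.777·4.71·0.3026/1.22e-05 = 9.077e+04.
ε/D_h = 0.00012/0.3026 = 0.000397; Haaland gives 1/√f = -1.8 log₁₀[3.92e-05+7.6e-05] = 7.089, so f = 0.0199.
ΔP = f(L/D_h)(ρV²/2) = 0.0199·26/0.3026·8.619 = 14.73 Pa.
ΔP = 0.0147 kPa.

ΔP ≈ 0.0147 kPa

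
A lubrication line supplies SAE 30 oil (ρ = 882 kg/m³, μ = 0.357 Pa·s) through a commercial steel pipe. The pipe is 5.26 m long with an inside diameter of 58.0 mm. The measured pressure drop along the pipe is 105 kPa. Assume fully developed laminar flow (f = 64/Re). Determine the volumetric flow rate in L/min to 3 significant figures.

Q ≈ 932 L/min

For laminar flow, f = 64/Re with Re = ρVD/μ, so Darcy-Weisbach reduces to ΔP = 32μLV/D². Solving for V: V = ΔP·D²/(32μL) = 1.05e+05·(0.058)²/(32·0.357·5.26) = 5.878 m/s.
Check: Re = ρVD/μ = 882·5.878·0.058/0.357 = 842.3 < 2300, so the laminar assumption holds.
Q = V·A = 5.878·(π/4·0.058²) = 0.01553 m³/s = 932 L/min.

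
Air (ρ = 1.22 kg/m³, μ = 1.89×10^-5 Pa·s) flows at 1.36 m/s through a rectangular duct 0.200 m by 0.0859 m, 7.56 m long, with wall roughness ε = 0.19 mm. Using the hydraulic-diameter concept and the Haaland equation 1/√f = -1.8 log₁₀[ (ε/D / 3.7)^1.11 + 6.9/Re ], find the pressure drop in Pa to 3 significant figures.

ΔP ≈ 2.31 Pa

Hydraulic diameter D_h = 4A/P = 4·(0.2·0.0859)/(2·(0.2+0.0859)) = 0.06872/0.5718 = 0.1202 m.
Re = ρVD_h/μ = 1.22·1.36·0.1202/1.89e-05 = 1.055e+04.
ε/D_h = 0.00019/0.1202 = 0.00158; Haaland gives 1/√f = -1.8 log₁₀[0.000182+0.000654] = 5.54, so f = 0.03258.
ΔP = f(L/D_h)(ρV²/2) = 0.03258·7.56/0.1202·1.128 = 2.312 Pa.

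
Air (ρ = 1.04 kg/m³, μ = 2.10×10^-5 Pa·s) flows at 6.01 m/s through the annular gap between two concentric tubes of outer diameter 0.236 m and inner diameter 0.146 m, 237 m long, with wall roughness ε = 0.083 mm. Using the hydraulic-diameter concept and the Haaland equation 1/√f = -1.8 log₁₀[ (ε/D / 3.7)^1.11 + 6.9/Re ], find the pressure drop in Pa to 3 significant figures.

ΔP ≈ 1290 Pa

Hydraulic diameter D_h = 4A/P = D_o - D_i = 0.236 - 0.146 = 0.09 m.
Re = ρVD_h/μ = 1.04·6.01·0.09/2.1e-05 = 2.679e+04.
ε/D_h = 8.3e-05/0.09 = 0.000922; Haaland gives 1/√f = -1.8 log₁₀[0.0001+0.000258] = 6.204, so f = 0.02598.
ΔP = f(L/D_h)(ρV²/2) = 0.02598·237/0.09·18.78 = 1285 Pa.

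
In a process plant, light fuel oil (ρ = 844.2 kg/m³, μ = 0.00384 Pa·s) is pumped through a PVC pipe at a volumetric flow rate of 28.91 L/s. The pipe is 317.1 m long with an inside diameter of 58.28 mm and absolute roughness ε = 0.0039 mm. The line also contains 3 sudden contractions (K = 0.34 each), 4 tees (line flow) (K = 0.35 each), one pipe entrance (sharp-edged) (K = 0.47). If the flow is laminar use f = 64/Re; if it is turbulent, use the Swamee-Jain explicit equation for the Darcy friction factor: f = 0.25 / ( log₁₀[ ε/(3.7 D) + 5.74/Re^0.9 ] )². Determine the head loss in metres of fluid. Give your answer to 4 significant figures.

Q = 28.91 L/s = 28.91/1000 = 0.02891 m³/s.
Cross-sectional area A = πD²/4 = π(0.05828)²/4 = 0.002668 m²; mean velocity V = Q/A = 0.02891/0.002668 = 10.84 m/s.
Reynolds number Re = ρVD/μ = 844.2 · 10.84 · 0.05828 / 0.00384 = 1.389e+05.
Re > 4000 → turbulent. Relative roughness ε/D = 3.9e-06/0.05828 = 6.69e-05. Swamee-Jain: f = 0.25/(log₁₀[6.69e-05/3.7 + 5.74/1.389e+05^0.9])² = 0.25/(log₁₀[1.81e-05 + 0.000135])² = 0.25/(-3.815)² = 0.01718.
Total minor-loss coefficient ΣK = 3·0.34 + 4·0.35 + 1·0.47 = 2.89.
ΔP = [f·L/D + ΣK]·(ρV²/2) = [0.01718·317.1/0.05828 + 2.89]·(844.2·10.84²/2) = [93.47 + 2.89]·4.957e+04 = 4.777e+06 Pa.
Head loss h_f = ΔP/(ρg) = 4.777e+06/(844.2·9.81) = 576.8 m.

h_f ≈ 576.8 m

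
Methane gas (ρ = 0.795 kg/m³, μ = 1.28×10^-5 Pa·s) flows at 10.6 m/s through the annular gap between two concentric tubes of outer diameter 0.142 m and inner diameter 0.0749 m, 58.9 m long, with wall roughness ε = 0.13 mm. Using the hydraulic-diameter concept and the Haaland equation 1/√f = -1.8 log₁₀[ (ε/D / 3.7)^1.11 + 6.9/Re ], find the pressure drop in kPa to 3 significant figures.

Hydraulic diameter D_h = 4A/P = D_o - D_i = 0.142 - 0.0749 = 0.0671 m.
Re = ρVD_h/μ = 0.795·10.6·0.0671/1.28e-05 = 4.418e+04.
ε/D_h = 0.00013/0.0671 = 0.00194; Haaland gives 1/√f = -1.8 log₁₀[0.000228+0.000156] = 6.148, so f = 0.02646.
ΔP = f(L/D_h)(ρV²/2) = 0.02646·58.9/0.0671·44.66 = 1037 Pa.
ΔP = 1.04 kPa.

ΔP ≈ 1.04 kPa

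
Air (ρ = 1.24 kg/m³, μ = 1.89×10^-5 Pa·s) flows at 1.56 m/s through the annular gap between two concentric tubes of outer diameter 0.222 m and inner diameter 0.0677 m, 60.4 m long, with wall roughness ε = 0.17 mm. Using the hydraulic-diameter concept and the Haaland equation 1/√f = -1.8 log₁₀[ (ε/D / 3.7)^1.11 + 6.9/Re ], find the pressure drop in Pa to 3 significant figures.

ΔP ≈ 17.2 Pa

Hydraulic diameter D_h = 4A/P = D_o - D_i = 0.222 - 0.0677 = 0.1543 m.
Re = ρVD_h/μ = 1.24·1.56·0.1543/1.89e-05 = 1.579e+04.
ε/D_h = 0.00017/0.1543 = 0.0011; Haaland gives 1/√f = -1.8 log₁₀[0.000122+0.000437] = 5.855, so f = 0.02917.
ΔP = f(L/D_h)(ρV²/2) = 0.02917·60.4/0.1543·1.509 = 17.23 Pa.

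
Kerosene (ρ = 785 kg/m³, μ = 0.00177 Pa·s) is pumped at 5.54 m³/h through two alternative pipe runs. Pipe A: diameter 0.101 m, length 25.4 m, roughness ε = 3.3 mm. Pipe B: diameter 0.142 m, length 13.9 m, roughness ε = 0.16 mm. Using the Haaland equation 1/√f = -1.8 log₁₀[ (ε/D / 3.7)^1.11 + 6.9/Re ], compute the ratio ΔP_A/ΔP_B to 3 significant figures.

Pipe A: V = Q/A = 0.001539/0.008012 = 0.1921 m/s; Re = 8604; ε/D = 0.0327; Haaland → f = 0.06273; ΔP_A = f(L/D)(ρV²/2) = 228.4 Pa.
Pipe B: V = Q/A = 0.001539/0.01584 = 0.09717 m/s; Re = 6120; ε/D = 0.00113; Haaland → f = 0.03664; ΔP_B = f(L/D)(ρV²/2) = 13.29 Pa.
ΔP_A/ΔP_B = 228.4/13.29 = 17.2.

ΔP_A/ΔP_B ≈ 17.2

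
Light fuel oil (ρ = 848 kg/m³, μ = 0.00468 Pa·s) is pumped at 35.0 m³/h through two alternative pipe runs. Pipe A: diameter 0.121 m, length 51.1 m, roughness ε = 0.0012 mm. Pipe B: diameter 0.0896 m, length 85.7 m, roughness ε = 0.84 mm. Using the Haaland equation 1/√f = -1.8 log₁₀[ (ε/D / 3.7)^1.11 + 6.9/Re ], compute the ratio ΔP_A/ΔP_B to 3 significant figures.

Pipe A: V = Q/A = 0.009722/0.0115 = 0.8455 m/s; Re = 1.854e+04; ε/D = 9.92e-06; Haaland → f = 0.02626; ΔP_A = f(L/D)(ρV²/2) = 3361 Pa.
Pipe B: V = Q/A = 0.009722/0.006305 = 1.542 m/s; Re = 2.503e+04; ε/D = 0.00937; Haaland → f = 0.03939; ΔP_B = f(L/D)(ρV²/2) = 3.798e+04 Pa.
ΔP_A/ΔP_B = 3361/3.798e+04 = 0.0885.

ΔP_A/ΔP_B ≈ 0.0885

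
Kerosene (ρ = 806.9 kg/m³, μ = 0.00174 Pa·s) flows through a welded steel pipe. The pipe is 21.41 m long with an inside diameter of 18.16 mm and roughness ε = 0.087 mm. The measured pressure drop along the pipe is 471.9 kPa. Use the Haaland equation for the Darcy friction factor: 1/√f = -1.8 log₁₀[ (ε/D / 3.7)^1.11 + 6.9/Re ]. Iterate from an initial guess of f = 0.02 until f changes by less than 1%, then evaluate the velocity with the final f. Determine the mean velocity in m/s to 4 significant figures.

V ≈ 5.582 m/s

Rearranging Darcy-Weisbach: V = √(2·ΔP·D/(f·L·ρ)). With ε/D = 8.7e-05/0.01816 = 0.00479, iterate starting from f = 0.02:
  f = 0.02 → V = √(2·4.719e+05·0.01816/(0.02·21.41·806.9)) = 7.043 m/s; Re = ρVD/μ = 5.931e+04; f → 0.03148
  f = 0.03148 → V = 5.614 m/s; Re = 4.728e+04; f → 0.03183
  f = 0.03183 → V = 5.583 m/s; Re = 4.702e+04; f → 0.03184
Converged (Δf/f < 1%). With the final f = 0.03184: V = √(2·4.719e+05·0.01816/(0.03184·21.41·806.9)) = 5.582 m/s.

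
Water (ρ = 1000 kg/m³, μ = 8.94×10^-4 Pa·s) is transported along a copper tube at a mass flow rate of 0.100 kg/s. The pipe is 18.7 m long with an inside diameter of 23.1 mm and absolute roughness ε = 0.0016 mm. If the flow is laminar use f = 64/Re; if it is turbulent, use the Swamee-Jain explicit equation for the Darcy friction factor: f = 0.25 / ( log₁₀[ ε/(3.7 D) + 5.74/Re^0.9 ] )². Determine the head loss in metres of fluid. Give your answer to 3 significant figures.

h_f ≈ 0.0837 m

A = πD²/4 = π(0.0231)²/4 = 0.0004191 m²; mean velocity V = ṁ/(ρA) = 0.1/(1000 · 0.0004191) = 0.2386 m/s.
Reynolds number Re = ρVD/μ = 1000 · 0.2386 · 0.0231 / 0.000894 = 6165.
Re > 4000 → turbulent. Relative roughness ε/D = 1.6e-06/0.0231 = 6.93e-05. Swamee-Jain: f = 0.25/(log₁₀[6.93e-05/3.7 + 5.74/6165^0.9])² = 0.25/(log₁₀[1.87e-05 + 0.00223])² = 0.25/(-2.648)² = 0.03564.
Darcy-Weisbach: ΔP = f(L/D)(ρV²/2) = 0.03564·(18.7/0.0231)·(1000·0.2386²/2) = 0.03564·809.5·28.47 = 821.4 Pa.
Head loss h_f = ΔP/(ρg) = 821.4/(1000·9.81) = 0.0837 m.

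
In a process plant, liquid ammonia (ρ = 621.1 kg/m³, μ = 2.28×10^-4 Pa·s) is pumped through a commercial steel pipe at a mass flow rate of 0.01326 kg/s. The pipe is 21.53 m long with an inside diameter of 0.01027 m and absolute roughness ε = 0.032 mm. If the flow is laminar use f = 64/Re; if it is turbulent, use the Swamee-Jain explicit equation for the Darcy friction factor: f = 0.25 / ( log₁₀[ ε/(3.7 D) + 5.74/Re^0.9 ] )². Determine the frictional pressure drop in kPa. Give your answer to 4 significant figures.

ΔP ≈ 1.654 kPa

A = πD²/4 = π(0.01027)²/4 = 8.284e-05 m²; mean velocity V = ṁ/(ρA) = 0.01326/(621.1 · 8.284e-05) = 0.2577 m/s.
Reynolds number Re = ρVD/μ = 621.1 · 0.2577 · 0.01027 / 0.000228 = 7210.
Re > 4000 → turbulent. Relative roughness ε/D = 3.2e-05/0.01027 = 0.00312. Swamee-Jain: f = 0.25/(log₁₀[0.00312/3.7 + 5.74/7210^0.9])² = 0.25/(log₁₀[0.000842 + 0.00194])² = 0.25/(-2.556)² = 0.03826.
Darcy-Weisbach: ΔP = f(L/D)(ρV²/2) = 0.03826·(21.53/0.01027)·(621.1·0.2577²/2) = 0.03826·2096·20.63 = 1654 Pa.
ΔP = 1654 Pa = 1.654 kPa.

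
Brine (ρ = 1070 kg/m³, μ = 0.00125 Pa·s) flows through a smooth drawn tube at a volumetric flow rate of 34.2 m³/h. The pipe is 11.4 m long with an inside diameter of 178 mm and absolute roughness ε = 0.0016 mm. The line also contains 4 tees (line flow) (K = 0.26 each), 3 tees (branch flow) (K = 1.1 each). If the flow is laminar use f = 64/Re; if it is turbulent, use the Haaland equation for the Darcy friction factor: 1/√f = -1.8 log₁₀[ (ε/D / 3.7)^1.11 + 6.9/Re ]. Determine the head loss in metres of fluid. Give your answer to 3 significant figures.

h_f ≈ 0.0418 m

Q = 34.2 m³/h = 34.2/3600 = 0.0095 m³/s.
Cross-sectional area A = πD²/4 = π(0.178)²/4 = 0.02488 m²; mean velocity V = Q/A = 0.0095/0.02488 = 0.3818 m/s.
Reynolds number Re = ρVD/μ = 1070 · 0.3818 · 0.178 / 0.00125 = 5.817e+04.
Re > 4000 → turbulent. Relative roughness ε/D = 1.6e-06/0.178 = 8.99e-06. Haaland: 1/√f = -1.8 log₁₀[(8.99e-06/3.7)^1.11 + 6.9/5.817e+04] = -1.8 log₁₀[5.86e-07 + 0.000119] = 7.063, so f = 0.02005.
Total minor-loss coefficient ΣK = 4·0.26 + 3·1.1 = 4.34.
ΔP = [f·L/D + ΣK]·(ρV²/2) = [0.02005·11.4/0.178 + 4.34]·(1070·0.3818²/2) = [1.284 + 4.34]·77.97 = 438.5 Pa.
Head loss h_f = ΔP/(ρg) = 438.5/(1070·9.81) = 0.0418 m.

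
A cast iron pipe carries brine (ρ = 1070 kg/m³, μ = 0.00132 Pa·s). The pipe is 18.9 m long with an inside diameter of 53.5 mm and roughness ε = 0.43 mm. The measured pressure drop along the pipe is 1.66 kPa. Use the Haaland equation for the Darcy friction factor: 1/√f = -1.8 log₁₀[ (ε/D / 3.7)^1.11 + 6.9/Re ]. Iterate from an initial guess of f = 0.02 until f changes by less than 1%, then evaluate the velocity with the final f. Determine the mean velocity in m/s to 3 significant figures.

Rearranging Darcy-Weisbach: V = √(2·ΔP·D/(f·L·ρ)). With ε/D = 0.00043/0.0535 = 0.00804, iterate starting from f = 0.02:
  f = 0.02 → V = √(2·1660·0.0535/(0.02·18.9·1070)) = 0.6627 m/s; Re = ρVD/μ = 2.874e+04; f → 0.03745
  f = 0.03745 → V = 0.4843 m/s; Re = 2.1e+04; f → 0.03818
  f = 0.03818 → V = 0.4796 m/s; Re = 2.08e+04; f → 0.03821
Converged (Δf/f < 1%). With the final f = 0.03821: V = √(2·1660·0.0535/(0.03821·18.9·1070)) = 0.4794 m/s.

V ≈ 0.479 m/s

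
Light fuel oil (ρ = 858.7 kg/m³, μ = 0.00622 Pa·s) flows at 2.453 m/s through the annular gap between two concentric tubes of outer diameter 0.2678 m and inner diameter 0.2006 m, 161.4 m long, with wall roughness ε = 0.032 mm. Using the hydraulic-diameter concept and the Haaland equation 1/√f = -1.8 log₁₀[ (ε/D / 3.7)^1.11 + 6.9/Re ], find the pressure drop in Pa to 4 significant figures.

Hydraulic diameter D_h = 4A/P = D_o - D_i = 0.2678 - 0.2006 = 0.0672 m.
Re = ρVD_h/μ = 858.7·2.453·0.0672/0.00622 = 2.276e+04.
ε/D_h = 3.2e-05/0.0672 = 0.000476; Haaland gives 1/√f = -1.8 log₁₀[4.8e-05+0.000303] = 6.218, so f = 0.02586.
ΔP = f(L/D_h)(ρV²/2) = 0.02586·161.4/0.0672·2583 = 1.605e+05 Pa.

ΔP ≈ 160500 Pa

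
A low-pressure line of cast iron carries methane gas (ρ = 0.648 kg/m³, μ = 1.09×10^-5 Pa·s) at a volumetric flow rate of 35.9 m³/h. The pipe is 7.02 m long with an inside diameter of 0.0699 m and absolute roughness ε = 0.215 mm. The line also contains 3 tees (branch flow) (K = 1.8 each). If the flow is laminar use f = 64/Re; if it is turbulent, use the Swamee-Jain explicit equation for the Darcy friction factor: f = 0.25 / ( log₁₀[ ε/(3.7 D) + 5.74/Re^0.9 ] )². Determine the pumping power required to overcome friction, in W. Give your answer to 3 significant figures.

P ≈ 0.195 W

Q = 35.9 m³/h = 35.9/3600 = 0.009972 m³/s.
Cross-sectional area A = πD²/4 = π(0.0699)²/4 = 0.003837 m²; mean velocity V = Q/A = 0.009972/0.003837 = 2.599 m/s.
Reynolds number Re = ρVD/μ = 0.648 · 2.599 · 0.0699 / 1.09e-05 = 1.08e+04.
Re > 4000 → turbulent. Relative roughness ε/D = 0.000215/0.0699 = 0.00308. Swamee-Jain: f = 0.25/(log₁₀[0.00308/3.7 + 5.74/1.08e+04^0.9])² = 0.25/(log₁₀[0.000831 + 0.00135])² = 0.25/(-2.662)² = 0.03527.
Total minor-loss coefficient ΣK = 3·1.8 = 5.4.
ΔP = [f·L/D + ΣK]·(ρV²/2) = [0.03527·7.02/0.0699 + 5.4]·(0.648·2.599²/2) = [3.543 + 5.4]·2.188 = 19.57 Pa.
Pumping power P = QΔP = 0.009972·19.57 = 0.1951 W = 0.195 W.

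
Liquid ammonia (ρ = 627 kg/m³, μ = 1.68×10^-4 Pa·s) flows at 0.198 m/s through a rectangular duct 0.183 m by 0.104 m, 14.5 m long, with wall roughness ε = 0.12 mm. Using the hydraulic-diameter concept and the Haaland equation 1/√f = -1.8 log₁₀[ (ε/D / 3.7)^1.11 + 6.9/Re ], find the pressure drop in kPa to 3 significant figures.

ΔP ≈ 0.0291 kPa

Hydraulic diameter D_h = 4A/P = 4·(0.183·0.104)/(2·(0.183+0.104)) = 0.07613/0.574 = 0.1326 m.
Re = ρVD_h/μ = 627·0.198·0.1326/0.000168 = 9.801e+04.
ε/D_h = 0.00012/0.1326 = 0.000905; Haaland gives 1/√f = -1.8 log₁₀[9.8e-05+7.04e-05] = 6.793, so f = 0.02167.
ΔP = f(L/D_h)(ρV²/2) = 0.02167·14.5/0.1326·12.29 = 29.12 Pa.
ΔP = 0.0291 kPa.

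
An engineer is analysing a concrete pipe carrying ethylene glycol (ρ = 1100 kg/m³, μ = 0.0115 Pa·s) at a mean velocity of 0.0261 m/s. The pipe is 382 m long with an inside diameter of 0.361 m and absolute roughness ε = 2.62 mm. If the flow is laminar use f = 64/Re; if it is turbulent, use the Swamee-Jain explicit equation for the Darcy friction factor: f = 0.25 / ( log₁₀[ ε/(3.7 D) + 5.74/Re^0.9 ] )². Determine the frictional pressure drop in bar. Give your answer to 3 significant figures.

ΔP ≈ 2.82×10^-4 bar

Reynolds number Re = ρVD/μ = 1100 · 0.0261 · 0.361 / 0.0115 = 901.2.
Re < 2300 → laminar flow, so f = 64/Re = 64/901.2 = 0.07101 (the turbulent correlation is not needed).
Darcy-Weisbach: ΔP = f(L/D)(ρV²/2) = 0.07101·(382/0.361)·(1100·0.0261²/2) = 0.07101·1058·0.3747 = 28.15 Pa.
ΔP = 28.15 Pa = 2.82×10^-4 bar.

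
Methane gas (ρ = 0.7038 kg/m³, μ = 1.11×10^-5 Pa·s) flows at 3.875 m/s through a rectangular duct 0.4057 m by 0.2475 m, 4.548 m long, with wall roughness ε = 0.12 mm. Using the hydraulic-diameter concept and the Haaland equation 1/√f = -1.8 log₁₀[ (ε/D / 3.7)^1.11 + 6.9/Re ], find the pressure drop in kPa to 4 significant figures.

ΔP ≈ 0.001597 kPa

Hydraulic diameter D_h = 4A/P = 4·(0.4057·0.2475)/(2·(0.4057+0.2475)) = 0.4016/1.306 = 0.3074 m.
Re = ρVD_h/μ = 0.7038·3.875·0.3074/1.11e-05 = 7.554e+04.
ε/D_h = 0.00012/0.3074 = 0.00039; Haaland gives 1/√f = -1.8 log₁₀[3.85e-05+9.13e-05] = 6.996, so f = 0.02043.
ΔP = f(L/D_h)(ρV²/2) = 0.02043·4.548/0.3074·5.284 = 1.597 Pa.
ΔP = 0.001597 kPa.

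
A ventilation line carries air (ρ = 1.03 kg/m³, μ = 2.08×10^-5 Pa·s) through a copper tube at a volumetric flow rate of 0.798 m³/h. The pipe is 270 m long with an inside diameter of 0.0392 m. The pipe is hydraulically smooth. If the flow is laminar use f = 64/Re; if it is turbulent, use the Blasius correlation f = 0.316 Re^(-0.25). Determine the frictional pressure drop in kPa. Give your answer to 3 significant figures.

Q = 0.798 m³/h = 0.798/3600 = 0.0002217 m³/s.
Cross-sectional area A = πD²/4 = π(0.0392)²/4 = 0.001207 m²; mean velocity V = Q/A = 0.0002217/0.001207 = 0.1837 m/s.
Reynolds number Re = ρVD/μ = 1.03 · 0.1837 · 0.0392 / 2.08e-05 = 356.5.
Re < 2300 → laminar flow, so f = 64/Re = 64/356.5 = 0.1795 (the turbulent correlation is not needed).
Darcy-Weisbach: ΔP = f(L/D)(ρV²/2) = 0.1795·(270/0.0392)·(1.03·0.1837²/2) = 0.1795·6888·0.01737 = 21.48 Pa.
ΔP = 21.48 Pa = 0.0215 kPa.

ΔP ≈ 0.0215 kPa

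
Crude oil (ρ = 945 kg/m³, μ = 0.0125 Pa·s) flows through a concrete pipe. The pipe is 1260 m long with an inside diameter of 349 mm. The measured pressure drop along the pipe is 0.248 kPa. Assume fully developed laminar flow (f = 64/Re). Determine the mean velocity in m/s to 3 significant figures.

For laminar flow, f = 64/Re with Re = ρVD/μ, so Darcy-Weisbach reduces to ΔP = 32μLV/D². Solving for V: V = ΔP·D²/(32μL) = 248·(0.349)²/(32·0.0125·1260) = 0.05993 m/s.
Check: Re = ρVD/μ = 945·0.05993·0.349/0.0125 = 1581 < 2300, so the laminar assumption holds.

V ≈ 0.0599 m/s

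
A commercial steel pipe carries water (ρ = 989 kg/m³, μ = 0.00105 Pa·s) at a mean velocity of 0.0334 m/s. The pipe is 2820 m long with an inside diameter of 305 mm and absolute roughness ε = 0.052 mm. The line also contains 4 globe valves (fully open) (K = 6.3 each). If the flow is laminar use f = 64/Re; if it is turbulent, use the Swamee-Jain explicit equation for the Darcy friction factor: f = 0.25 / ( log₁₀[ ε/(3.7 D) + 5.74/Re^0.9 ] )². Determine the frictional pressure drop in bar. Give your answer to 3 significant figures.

ΔP ≈ 0.00175 bar

Reynolds number Re = ρVD/μ = 989 · 0.0334 · 0.305 / 0.00105 = 9595.
Re > 4000 → turbulent. Relative roughness ε/D = 5.2e-05/0.305 = 0.00017. Swamee-Jain: f = 0.25/(log₁₀[0.00017/3.7 + 5.74/9595^0.9])² = 0.25/(log₁₀[4.61e-05 + 0.0015])² = 0.25/(-2.812)² = 0.03162.
Total minor-loss coefficient ΣK = 4·6.3 = 25.2.
ΔP = [f·L/D + ΣK]·(ρV²/2) = [0.03162·2820/0.305 + 25.2]·(989·0.0334²/2) = [292.4 + 25.2]·0.5516 = 175.2 Pa.
ΔP = 175.2 Pa = 0.00175 bar.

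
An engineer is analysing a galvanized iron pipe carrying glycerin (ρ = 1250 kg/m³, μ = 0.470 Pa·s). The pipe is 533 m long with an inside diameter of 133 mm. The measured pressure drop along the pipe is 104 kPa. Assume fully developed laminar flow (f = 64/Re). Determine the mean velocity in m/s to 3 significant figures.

V ≈ 0.229 m/s

For laminar flow, f = 64/Re with Re = ρVD/μ, so Darcy-Weisbach reduces to ΔP = 32μLV/D². Solving for V: V = ΔP·D²/(32μL) = 1.04e+05·(0.133)²/(32·0.47·533) = 0.2295 m/s.
Check: Re = ρVD/μ = 1250·0.2295·0.133/0.47 = 81.18 < 2300, so the laminar assumption holds.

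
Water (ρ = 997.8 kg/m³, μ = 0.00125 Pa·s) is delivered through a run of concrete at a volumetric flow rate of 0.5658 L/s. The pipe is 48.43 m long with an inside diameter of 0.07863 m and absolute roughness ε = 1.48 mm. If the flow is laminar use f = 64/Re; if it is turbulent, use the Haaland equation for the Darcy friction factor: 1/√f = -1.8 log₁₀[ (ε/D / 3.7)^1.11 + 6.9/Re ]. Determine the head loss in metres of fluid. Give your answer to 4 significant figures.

h_f ≈ 0.02243 m

Q = 0.5658 L/s = 0.5658/1000 = 0.0005658 m³/s.
Cross-sectional area A = πD²/4 = π(0.07863)²/4 = 0.004856 m²; mean velocity V = Q/A = 0.0005658/0.004856 = 0.1165 m/s.
Reynolds number Re = ρVD/μ = 997.8 · 0.1165 · 0.07863 / 0.00125 = 7313.
Re > 4000 → turbulent. Relative roughness ε/D = 0.00148/0.07863 = 0.0188. Haaland: 1/√f = -1.8 log₁₀[(0.0188/3.7)^1.11 + 6.9/7313] = -1.8 log₁₀[0.00285 + 0.000943] = 4.359, so f = 0.05264.
Darcy-Weisbach: ΔP = f(L/D)(ρV²/2) = 0.05264·(48.43/0.07863)·(997.8·0.1165²/2) = 0.05264·615.9·6.773 = 219.6 Pa.
Head loss h_f = ΔP/(ρg) = 219.6/(997.8·9.81) = 0.02243 m.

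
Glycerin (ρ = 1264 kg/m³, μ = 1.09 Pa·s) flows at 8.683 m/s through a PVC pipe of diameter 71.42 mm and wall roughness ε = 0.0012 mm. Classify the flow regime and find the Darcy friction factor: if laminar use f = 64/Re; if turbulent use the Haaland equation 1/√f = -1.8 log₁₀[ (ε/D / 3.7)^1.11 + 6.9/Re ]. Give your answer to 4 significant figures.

Re = ρVD/μ = 1264·8.683·0.07142/1.09 = 719.1.
Re < 2300 → laminar, so f = 64/Re = 0.089 (roughness is irrelevant in laminar flow).

f ≈ 0.08900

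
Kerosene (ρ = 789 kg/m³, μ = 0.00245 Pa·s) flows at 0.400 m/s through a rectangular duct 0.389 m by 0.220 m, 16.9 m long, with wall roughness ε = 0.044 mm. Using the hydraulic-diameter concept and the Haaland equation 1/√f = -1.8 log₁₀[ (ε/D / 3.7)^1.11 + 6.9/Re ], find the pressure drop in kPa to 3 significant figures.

ΔP ≈ 0.0861 kPa

Hydraulic diameter D_h = 4A/P = 4·(0.389·0.22)/(2·(0.389+0.22)) = 0.3423/1.218 = 0.2811 m.
Re = ρVD_h/μ = 789·0.4·0.2811/0.00245 = 3.62e+04.
ε/D_h = 4.4e-05/0.2811 = 0.000157; Haaland gives 1/√f = -1.8 log₁₀[1.4e-05+0.000191] = 6.641, so f = 0.02268.
ΔP = f(L/D_h)(ρV²/2) = 0.02268·16.9/0.2811·63.12 = 86.07 Pa.
ΔP = 0.0861 kPa.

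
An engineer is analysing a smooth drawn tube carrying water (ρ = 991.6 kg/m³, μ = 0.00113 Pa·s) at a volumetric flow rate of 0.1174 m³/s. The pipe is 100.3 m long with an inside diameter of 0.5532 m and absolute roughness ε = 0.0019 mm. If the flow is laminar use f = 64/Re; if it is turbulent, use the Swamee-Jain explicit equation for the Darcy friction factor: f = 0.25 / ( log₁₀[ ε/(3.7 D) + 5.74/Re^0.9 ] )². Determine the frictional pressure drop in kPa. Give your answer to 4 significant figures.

ΔP ≈ 0.3231 kPa

Cross-sectional area A = πD²/4 = π(0.5532)²/4 = 0.2404 m²; mean velocity V = Q/A = 0.1174/0.2404 = 0.4884 m/s.
Reynolds number Re = ρVD/μ = 991.6 · 0.4884 · 0.5532 / 0.00113 = 2.371e+05.
Re > 4000 → turbulent. Relative roughness ε/D = 1.9e-06/0.5532 = 3.43e-06. Swamee-Jain: f = 0.25/(log₁₀[3.43e-06/3.7 + 5.74/2.371e+05^0.9])² = 0.25/(log₁₀[9.28e-07 + 8.35e-05])² = 0.25/(-4.074)² = 0.01506.
Darcy-Weisbach: ΔP = f(L/D)(ρV²/2) = 0.01506·(100.3/0.5532)·(991.6·0.4884²/2) = 0.01506·181.3·118.3 = 323.1 Pa.
ΔP = 323.1 Pa = 0.3231 kPa.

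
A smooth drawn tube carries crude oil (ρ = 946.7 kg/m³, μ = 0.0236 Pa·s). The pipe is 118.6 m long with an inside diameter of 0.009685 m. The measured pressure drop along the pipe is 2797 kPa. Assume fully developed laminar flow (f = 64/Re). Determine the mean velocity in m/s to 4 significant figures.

For laminar flow, f = 64/Re with Re = ρVD/μ, so Darcy-Weisbach reduces to ΔP = 32μLV/D². Solving for V: V = ΔP·D²/(32μL) = 2.797e+06·(0.009685)²/(32·0.0236·118.6) = 2.929 m/s.
Check: Re = ρVD/μ = 946.7·2.929·0.009685/0.0236 = 1138 < 2300, so the laminar assumption holds.

V ≈ 2.929 m/s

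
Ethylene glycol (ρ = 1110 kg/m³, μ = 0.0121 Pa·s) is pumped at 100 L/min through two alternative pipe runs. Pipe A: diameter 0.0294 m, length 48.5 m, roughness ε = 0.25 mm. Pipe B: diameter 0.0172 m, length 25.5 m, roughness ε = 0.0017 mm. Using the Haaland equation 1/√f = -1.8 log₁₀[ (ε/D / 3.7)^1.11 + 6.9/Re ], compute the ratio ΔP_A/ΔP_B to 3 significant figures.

Pipe A: V = Q/A = 0.001667/0.0006789 = 2.455 m/s; Re = 6621; ε/D = 0.0085; Haaland → f = 0.04383; ΔP_A = f(L/D)(ρV²/2) = 2.419e+05 Pa.
Pipe B: V = Q/A = 0.001667/0.0002324 = 7.173 m/s; Re = 1.132e+04; ε/D = 9.88e-05; Haaland → f = 0.02997; ΔP_B = f(L/D)(ρV²/2) = 1.269e+06 Pa.
ΔP_A/ΔP_B = 2.419e+05/1.269e+06 = 0.191.

ΔP_A/ΔP_B ≈ 0.191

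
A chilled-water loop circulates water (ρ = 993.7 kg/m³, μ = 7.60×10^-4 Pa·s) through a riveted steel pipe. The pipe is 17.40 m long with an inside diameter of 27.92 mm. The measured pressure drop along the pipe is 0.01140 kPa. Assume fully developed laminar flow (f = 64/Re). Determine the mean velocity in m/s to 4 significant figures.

V ≈ 0.02100 m/s

For laminar flow, f = 64/Re with Re = ρVD/μ, so Darcy-Weisbach reduces to ΔP = 32μLV/D². Solving for V: V = ΔP·D²/(32μL) = 11.4·(0.02792)²/(32·0.00076·17.4) = 0.021 m/s.
Check: Re = ρVD/μ = 993.7·0.021·0.02792/0.00076 = 766.6 < 2300, so the laminar assumption holds.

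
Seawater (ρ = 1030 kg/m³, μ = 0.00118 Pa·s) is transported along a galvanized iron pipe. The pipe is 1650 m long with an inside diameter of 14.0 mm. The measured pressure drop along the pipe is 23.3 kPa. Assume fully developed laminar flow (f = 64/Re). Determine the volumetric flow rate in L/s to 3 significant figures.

For laminar flow, f = 64/Re with Re = ρVD/μ, so Darcy-Weisbach reduces to ΔP = 32μLV/D². Solving for V: V = ΔP·D²/(32μL) = 2.33e+04·(0.014)²/(32·0.00118·1650) = 0.0733 m/s.
Check: Re = ρVD/μ = 1030·0.0733·0.014/0.00118 = 895.7 < 2300, so the laminar assumption holds.
Q = V·A = 0.0733·(π/4·0.014²) = 1.128e-05 m³/s = 0.0113 L/s.

Q ≈ 0.0113 L/s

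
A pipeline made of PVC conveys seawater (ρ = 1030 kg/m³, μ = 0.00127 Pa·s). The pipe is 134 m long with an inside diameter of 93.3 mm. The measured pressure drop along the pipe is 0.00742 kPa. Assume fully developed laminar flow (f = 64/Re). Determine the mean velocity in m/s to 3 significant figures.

V ≈ 0.0119 m/s

For laminar flow, f = 64/Re with Re = ρVD/μ, so Darcy-Weisbach reduces to ΔP = 32μLV/D². Solving for V: V = ΔP·D²/(32μL) = 7.42·(0.0933)²/(32·0.00127·134) = 0.01186 m/s.
Check: Re = ρVD/μ = 1030·0.01186·0.0933/0.00127 = 897.5 < 2300, so the laminar assumption holds.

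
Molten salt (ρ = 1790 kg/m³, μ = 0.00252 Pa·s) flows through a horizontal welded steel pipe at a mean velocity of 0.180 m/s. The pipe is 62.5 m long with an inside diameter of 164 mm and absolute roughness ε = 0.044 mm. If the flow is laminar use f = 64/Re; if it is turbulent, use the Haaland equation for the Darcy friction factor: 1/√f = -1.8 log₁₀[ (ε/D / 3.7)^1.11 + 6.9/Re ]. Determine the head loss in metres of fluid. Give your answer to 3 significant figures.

h_f ≈ 0.0163 m

Reynolds number Re = ρVD/μ = 1790 · 0.18 · 0.164 / 0.00252 = 2.097e+04.
Re > 4000 → turbulent. Relative roughness ε/D = 4.4e-05/0.164 = 0.000268. Haaland: 1/√f = -1.8 log₁₀[(0.000268/3.7)^1.11 + 6.9/2.097e+04] = -1.8 log₁₀[2.54e-05 + 0.000329] = 6.211, so f = 0.02592.
Darcy-Weisbach: ΔP = f(L/D)(ρV²/2) = 0.02592·(62.5/0.164)·(1790·0.18²/2) = 0.02592·381.1·29 = 286.5 Pa.
Head loss h_f = ΔP/(ρg) = 286.5/(1790·9.81) = 0.0163 m.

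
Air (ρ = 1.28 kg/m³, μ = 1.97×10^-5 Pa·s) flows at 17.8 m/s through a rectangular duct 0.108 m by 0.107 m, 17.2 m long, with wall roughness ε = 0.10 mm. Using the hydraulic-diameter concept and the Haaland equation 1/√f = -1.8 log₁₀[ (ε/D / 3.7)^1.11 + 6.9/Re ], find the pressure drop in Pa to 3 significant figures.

Hydraulic diameter D_h = 4A/P = 4·(0.108·0.107)/(2·(0.108+0.107)) = 0.04622/0.43 = 0.1075 m.
Re = ρVD_h/μ = 1.28·17.8·0.1075/1.97e-05 = 1.243e+05.
ε/D_h = 0.0001/0.1075 = 0.00093; Haaland gives 1/√f = -1.8 log₁₀[0.000101+5.55e-05] = 6.85, so f = 0.02131.
ΔP = f(L/D_h)(ρV²/2) = 0.02131·17.2/0.1075·202.8 = 691.5 Pa.

ΔP ≈ 692 Pa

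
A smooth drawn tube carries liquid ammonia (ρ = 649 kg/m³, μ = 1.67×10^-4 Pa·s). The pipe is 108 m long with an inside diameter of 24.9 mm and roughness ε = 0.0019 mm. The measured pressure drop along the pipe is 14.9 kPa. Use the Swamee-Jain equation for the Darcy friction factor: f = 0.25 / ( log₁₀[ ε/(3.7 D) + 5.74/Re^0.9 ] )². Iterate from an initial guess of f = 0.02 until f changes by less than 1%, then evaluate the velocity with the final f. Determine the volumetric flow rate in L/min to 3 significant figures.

Rearranging Darcy-Weisbach: V = √(2·ΔP·D/(f·L·ρ)). With ε/D = 1.9e-06/0.0249 = 7.63e-05, iterate starting from f = 0.02:
  f = 0.02 → V = √(2·1.49e+04·0.0249/(0.02·108·649)) = 0.7275 m/s; Re = ρVD/μ = 7.04e+04; f → 0.01962
  f = 0.01962 → V = 0.7345 m/s; Re = 7.108e+04; f → 0.01959
Converged (Δf/f < 1%). With the final f = 0.01959: V = √(2·1.49e+04·0.0249/(0.01959·108·649)) = 0.7352 m/s.
Q = V·A = 0.7352·(π/4·0.0249²) = 0.000358 m³/s = 21.5 L/min.

Q ≈ 21.5 L/min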